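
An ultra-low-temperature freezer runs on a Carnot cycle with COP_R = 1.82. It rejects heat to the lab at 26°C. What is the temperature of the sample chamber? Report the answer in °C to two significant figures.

-80 °C

For a Carnot refrigerator COP_R = T_C/(T_H − T_C), so T_C = COP·T_H/(1 + COP).
With T_H = 299.15 K, T_C = 1.82 × 299.15/2.820 = 193.07 K.
Converting, 193.07 K = -80.08°C.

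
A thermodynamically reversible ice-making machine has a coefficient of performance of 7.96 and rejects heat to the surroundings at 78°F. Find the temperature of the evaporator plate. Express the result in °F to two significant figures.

18 °F

For a Carnot refrigerator COP_R = T_C/(T_H − T_C), so T_C = COP·T_H/(1 + COP).
With T_H = 298.71 K, T_C = 7.96 × 298.71/8.960 = 265.37 K.
Converting, 265.37 K = 17.99°F.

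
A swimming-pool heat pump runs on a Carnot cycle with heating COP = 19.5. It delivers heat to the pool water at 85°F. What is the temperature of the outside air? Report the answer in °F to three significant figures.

57.1 °F

COP_HP = T_H/(T_H − T_C) gives T_H − T_C = T_H/COP.
With T_H = 302.59 K, T_C = 302.59 × (1 − 1/19.5) = 287.08 K.
Converting, 287.08 K = 57.07°F.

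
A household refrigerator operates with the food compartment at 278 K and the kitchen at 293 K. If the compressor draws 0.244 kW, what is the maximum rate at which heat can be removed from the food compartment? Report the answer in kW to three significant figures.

The reservoir spacing is ΔT = 293 − 278 = 15.00 K.
COP_Carnot = T_C/ΔT = 278.00/15.00 = 18.53.
Q̇_max = COP_Carnot × Ẇ = 18.53 × 0.2440 kW = 4.522 kW.

4.52 kW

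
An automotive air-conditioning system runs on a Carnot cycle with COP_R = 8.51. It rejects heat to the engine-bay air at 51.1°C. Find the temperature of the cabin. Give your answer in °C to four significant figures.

17.00 °C

For a Carnot refrigerator COP_R = T_C/(T_H − T_C), so T_C = COP·T_H/(1 + COP).
With T_H = 324.25 K, T_C = 8.51 × 324.25/9.510 = 290.15 K.
Converting, 290.15 K = 17.00°C.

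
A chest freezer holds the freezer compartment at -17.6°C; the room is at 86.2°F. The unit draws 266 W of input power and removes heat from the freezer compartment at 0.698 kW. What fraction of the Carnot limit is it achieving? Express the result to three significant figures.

Converting, Q̇_C = 0.6980 kW = 698.0 W, so COP_actual = Q̇_C/Ẇ = 698.0/266.0 = 2.624.
In absolute terms T_C = 255.55 K and T_H = 303.26 K, so ΔT = 47.71 K.
COP_Carnot = T_C/ΔT = 255.55/47.71 = 5.356.
η_II = COP_actual/COP_Carnot = 2.624/5.356 = 0.4899.

0.490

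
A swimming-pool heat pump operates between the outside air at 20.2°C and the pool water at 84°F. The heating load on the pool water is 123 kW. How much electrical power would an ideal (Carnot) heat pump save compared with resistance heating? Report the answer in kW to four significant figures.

119.5 kW

In absolute terms T_C = 293.35 K and T_H = 302.04 K, so ΔT = 8.689 K.
COP_Carnot = T_H/ΔT = 302.04/8.689 = 34.76.
Resistance heating needs Ẇ_res = Q̇_H = 123.0 kW; the reversible heat pump needs only Ẇ_hp = Q̇_H/COP = 3.538 kW.
Saving = 123.0 − 3.538 = 119.5 kW.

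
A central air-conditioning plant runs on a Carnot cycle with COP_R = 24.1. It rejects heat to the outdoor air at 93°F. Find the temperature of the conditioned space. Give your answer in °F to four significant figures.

For a Carnot refrigerator COP_R = T_C/(T_H − T_C), so T_C = COP·T_H/(1 + COP).
With T_H = 307.04 K, T_C = 24.1 × 307.04/25.10 = 294.81 K.
Converting, 294.81 K = 70.98°F.

70.98 °F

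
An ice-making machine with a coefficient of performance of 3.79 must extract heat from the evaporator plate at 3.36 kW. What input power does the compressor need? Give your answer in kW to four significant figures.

0.8865 kW

Ẇ = Q̇_C/COP = 3.360/3.79 = 0.8865 kW.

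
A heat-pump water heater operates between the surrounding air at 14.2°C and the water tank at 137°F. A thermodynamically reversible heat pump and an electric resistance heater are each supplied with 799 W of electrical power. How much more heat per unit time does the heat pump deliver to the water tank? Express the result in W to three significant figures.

5200 W

In absolute terms T_C = 287.35 K and T_H = 331.48 K, so ΔT = 44.13 K.
COP_Carnot = T_H/ΔT = 331.48/44.13 = 7.511.
The heat pump delivers Q̇_H = COP × Ẇ = 6001 W; the resistance heater delivers Ẇ = 799.0 W.
Extra = (COP − 1)·Ẇ = 5202 W.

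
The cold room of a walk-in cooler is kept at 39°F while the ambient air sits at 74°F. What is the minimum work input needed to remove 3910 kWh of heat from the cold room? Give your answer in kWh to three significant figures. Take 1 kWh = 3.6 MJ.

In absolute terms T_C = 277.04 K and T_H = 296.48 K, so ΔT = 19.44 K.
The reversible limit is COP_R = T_C/ΔT = 14.25, so W_min = Q_C/COP = Q_C·ΔT/T_C.
W_min = 3910 × 19.44/277.04 = 274.4 kWh.

274 kWh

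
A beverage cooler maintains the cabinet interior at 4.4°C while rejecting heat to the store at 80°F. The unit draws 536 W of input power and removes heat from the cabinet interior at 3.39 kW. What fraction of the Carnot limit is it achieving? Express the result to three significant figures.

Converting, Q̇_C = 3.390 kW = 3390 W, so COP_actual = Q̇_C/Ẇ = 3390/536.0 = 6.325.
In absolute terms T_C = 277.55 K and T_H = 299.82 K, so ΔT = 22.27 K.
COP_Carnot = T_C/ΔT = 277.55/22.27 = 12.46.
η_II = COP_actual/COP_Carnot = 6.325/12.46 = 0.5074.

0.507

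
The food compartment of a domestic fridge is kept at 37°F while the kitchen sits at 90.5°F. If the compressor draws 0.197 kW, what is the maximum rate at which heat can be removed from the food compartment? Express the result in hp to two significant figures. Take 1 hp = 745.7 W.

In absolute terms T_C = 275.93 K and T_H = 305.65 K, so ΔT = 29.72 K.
COP_Carnot = T_C/ΔT = 275.93/29.72 = 9.284.
Q̇_max = COP_Carnot × Ẇ = 9.284 × 0.1970 kW = 1.829 kW = 2.453 hp.

2.5 hp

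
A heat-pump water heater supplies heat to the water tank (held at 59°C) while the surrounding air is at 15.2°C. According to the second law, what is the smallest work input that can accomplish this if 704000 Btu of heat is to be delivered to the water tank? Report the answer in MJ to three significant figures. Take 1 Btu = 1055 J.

In absolute terms T_C = 288.35 K and T_H = 332.15 K, so ΔT = 43.80 K.
The reversible limit is COP_HP = T_H/ΔT = 7.583, so W_min = Q_H/COP = Q_H·ΔT/T_H.
W_min = 704000 × 43.80/332.15 = 92840 Btu = 97.94 MJ.

97.9 MJ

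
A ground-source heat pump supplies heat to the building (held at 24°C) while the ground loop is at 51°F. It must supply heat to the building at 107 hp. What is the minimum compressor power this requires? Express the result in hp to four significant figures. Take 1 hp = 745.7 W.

In absolute terms T_C = 283.71 K and T_H = 297.15 K, so ΔT = 13.44 K.
COP_Carnot = T_H/ΔT = 297.15/13.44 = 22.10.
Ẇ_min = Q̇/COP_Carnot = 107.0/22.10 = 4.841 hp.

4.841 hp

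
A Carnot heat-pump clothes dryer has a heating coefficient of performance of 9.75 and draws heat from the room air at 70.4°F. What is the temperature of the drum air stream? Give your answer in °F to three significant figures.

131 °F

COP_HP = T_H/(T_H − T_C) rearranges to T_H = COP·T_C/(COP − 1).
With T_C = 294.48 K, T_H = 9.75 × 294.48/8.750 = 328.14 K.
Converting, 328.14 K = 130.98°F.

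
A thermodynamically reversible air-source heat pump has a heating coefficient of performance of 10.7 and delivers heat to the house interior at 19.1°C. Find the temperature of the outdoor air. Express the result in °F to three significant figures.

COP_HP = T_H/(T_H − T_C) gives T_H − T_C = T_H/COP.
With T_H = 292.25 K, T_C = 292.25 × (1 − 1/10.7) = 264.94 K.
Converting, 264.94 K = 17.22°F.

17.2 °F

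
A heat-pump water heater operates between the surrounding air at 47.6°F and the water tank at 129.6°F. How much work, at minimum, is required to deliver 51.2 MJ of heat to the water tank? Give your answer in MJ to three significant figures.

7.12 MJ

In absolute terms T_C = 281.82 K and T_H = 327.37 K, so ΔT = 45.56 K.
The reversible limit is COP_HP = T_H/ΔT = 7.186, so W_min = Q_H/COP = Q_H·ΔT/T_H.
W_min = 51.20 × 45.56/327.37 = 7.125 MJ.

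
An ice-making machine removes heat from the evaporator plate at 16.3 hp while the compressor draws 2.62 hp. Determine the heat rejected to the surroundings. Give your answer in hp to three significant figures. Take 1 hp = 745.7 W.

For a cyclic device the first law requires Q̇_H = Q̇_C + Ẇ.
Q̇_H = Q̇_C + Ẇ = 18.92 hp.

18.9 hp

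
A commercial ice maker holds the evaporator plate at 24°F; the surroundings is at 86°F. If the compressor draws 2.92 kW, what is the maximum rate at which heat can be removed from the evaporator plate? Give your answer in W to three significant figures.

In absolute terms T_C = 268.71 K and T_H = 303.15 K, so ΔT = 34.44 K.
COP_Carnot = T_C/ΔT = 268.71/34.44 = 7.801.
Q̇_max = COP_Carnot × Ẇ = 7.801 × 2.920 kW = 22.78 kW = 22780 W.

22800 W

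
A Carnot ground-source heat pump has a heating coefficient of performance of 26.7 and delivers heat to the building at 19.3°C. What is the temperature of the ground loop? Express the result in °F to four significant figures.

COP_HP = T_H/(T_H − T_C) gives T_H − T_C = T_H/COP.
With T_H = 292.45 K, T_C = 292.45 × (1 − 1/26.7) = 281.50 K.
Converting, 281.50 K = 47.02°F.

47.02 °F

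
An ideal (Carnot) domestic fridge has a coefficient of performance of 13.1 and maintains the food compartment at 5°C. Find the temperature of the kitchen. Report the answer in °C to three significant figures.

COP_R = T_C/(T_H − T_C) gives T_H − T_C = T_C/COP.
With T_C = 278.15 K, T_H = 278.15 × (1 + 1/13.1) = 299.38 K.
Converting, 299.38 K = 26.23°C.

26.2 °C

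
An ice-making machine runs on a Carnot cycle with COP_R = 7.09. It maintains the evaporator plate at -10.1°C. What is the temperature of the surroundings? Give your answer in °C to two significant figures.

27 °C

COP_R = T_C/(T_H − T_C) gives T_H − T_C = T_C/COP.
With T_C = 263.05 K, T_H = 263.05 × (1 + 1/7.09) = 300.15 K.
Converting, 300.15 K = 27.00°C.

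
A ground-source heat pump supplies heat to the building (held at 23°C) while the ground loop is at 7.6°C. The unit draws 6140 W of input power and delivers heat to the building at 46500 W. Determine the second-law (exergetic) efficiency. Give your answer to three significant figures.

COP_actual = Q̇_H/Ẇ = 46500/6140 = 7.573.
In absolute terms T_C = 280.75 K and T_H = 296.15 K, so ΔT = 15.40 K.
COP_Carnot = T_H/ΔT = 296.15/15.40 = 19.23.
η_II = COP_actual/COP_Carnot = 7.573/19.23 = 0.3938.

0.394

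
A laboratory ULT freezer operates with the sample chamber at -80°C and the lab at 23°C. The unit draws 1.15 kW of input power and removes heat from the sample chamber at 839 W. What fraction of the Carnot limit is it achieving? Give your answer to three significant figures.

Converting, Q̇_C = 839.0 W = 0.8390 kW, so COP_actual = Q̇_C/Ẇ = 0.8390/1.150 = 0.7296.
In absolute terms T_C = 193.15 K and T_H = 296.15 K, so ΔT = 103.0 K.
COP_Carnot = T_C/ΔT = 193.15/103.0 = 1.875.
η_II = COP_actual/COP_Carnot = 0.7296/1.875 = 0.3891.

0.389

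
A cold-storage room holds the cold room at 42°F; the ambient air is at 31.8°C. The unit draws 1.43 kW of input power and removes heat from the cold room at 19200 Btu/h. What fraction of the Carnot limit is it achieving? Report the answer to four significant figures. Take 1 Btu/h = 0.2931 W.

0.3706

Converting, Q̇_C = 19200 Btu/h = 5.628 kW, so COP_actual = Q̇_C/Ẇ = 5.628/1.430 = 3.935.
In absolute terms T_C = 278.71 K and T_H = 304.95 K, so ΔT = 26.24 K.
COP_Carnot = T_C/ΔT = 278.71/26.24 = 10.62.
η_II = COP_actual/COP_Carnot = 3.935/10.62 = 0.3706.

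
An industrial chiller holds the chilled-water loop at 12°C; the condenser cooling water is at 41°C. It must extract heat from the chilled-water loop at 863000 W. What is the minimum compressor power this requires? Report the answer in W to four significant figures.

In absolute terms T_C = 285.15 K and T_H = 314.15 K, so ΔT = 29.00 K.
COP_Carnot = T_C/ΔT = 285.15/29.00 = 9.833.
Ẇ_min = Q̇/COP_Carnot = 863000/9.833 = 87770 W.

87770 W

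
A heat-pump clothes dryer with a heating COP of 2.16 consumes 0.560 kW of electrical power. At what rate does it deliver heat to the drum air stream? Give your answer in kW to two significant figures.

Q̇_H = COP_HP × Ẇ = 2.16 × 0.5600 = 1.210 kW.

1.2 kW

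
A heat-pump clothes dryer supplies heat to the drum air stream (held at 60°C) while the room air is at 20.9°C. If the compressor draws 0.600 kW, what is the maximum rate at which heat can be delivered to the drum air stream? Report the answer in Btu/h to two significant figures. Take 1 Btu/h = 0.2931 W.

17000 Btu/h

In absolute terms T_C = 294.05 K and T_H = 333.15 K, so ΔT = 39.10 K.
COP_Carnot = T_H/ΔT = 333.15/39.10 = 8.520.
Q̇_max = COP_Carnot × Ẇ = 8.520 × 0.6000 kW = 5.112 kW = 17440 Btu/h.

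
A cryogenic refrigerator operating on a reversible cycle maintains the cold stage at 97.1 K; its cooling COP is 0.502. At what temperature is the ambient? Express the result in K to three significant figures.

291 K

COP_R = T_C/(T_H − T_C) gives T_H − T_C = T_C/COP.
With T_C = 97.10 K, T_H = 97.10 × (1 + 1/0.502) = 290.53 K.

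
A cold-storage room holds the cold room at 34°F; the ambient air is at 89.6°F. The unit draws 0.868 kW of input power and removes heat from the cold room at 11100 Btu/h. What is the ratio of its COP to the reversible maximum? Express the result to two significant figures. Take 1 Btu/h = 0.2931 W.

0.42

Converting, Q̇_C = 11100 Btu/h = 3.253 kW, so COP_actual = Q̇_C/Ẇ = 3.253/0.8680 = 3.748.
In absolute terms T_C = 274.26 K and T_H = 305.15 K, so ΔT = 30.89 K.
COP_Carnot = T_C/ΔT = 274.26/30.89 = 8.879.
η_II = COP_actual/COP_Carnot = 3.748/8.879 = 0.4221.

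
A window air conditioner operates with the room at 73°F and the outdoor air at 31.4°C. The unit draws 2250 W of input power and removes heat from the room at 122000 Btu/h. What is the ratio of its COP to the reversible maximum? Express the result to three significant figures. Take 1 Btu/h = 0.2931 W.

0.463

Converting, Q̇_C = 122000 Btu/h = 35760 W, so COP_actual = Q̇_C/Ẇ = 35760/2250 = 15.89.
In absolute terms T_C = 295.93 K and T_H = 304.55 K, so ΔT = 8.622 K.
COP_Carnot = T_C/ΔT = 295.93/8.622 = 34.32.
η_II = COP_actual/COP_Carnot = 15.89/34.32 = 0.4630.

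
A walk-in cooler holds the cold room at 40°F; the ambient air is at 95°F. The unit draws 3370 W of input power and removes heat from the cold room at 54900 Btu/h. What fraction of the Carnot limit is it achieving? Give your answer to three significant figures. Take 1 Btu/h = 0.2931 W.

Converting, Q̇_C = 54900 Btu/h = 16090 W, so COP_actual = Q̇_C/Ẇ = 16090/3370 = 4.775.
In absolute terms T_C = 277.59 K and T_H = 308.15 K, so ΔT = 30.56 K.
COP_Carnot = T_C/ΔT = 277.59/30.56 = 9.085.
η_II = COP_actual/COP_Carnot = 4.775/9.085 = 0.5256.

0.526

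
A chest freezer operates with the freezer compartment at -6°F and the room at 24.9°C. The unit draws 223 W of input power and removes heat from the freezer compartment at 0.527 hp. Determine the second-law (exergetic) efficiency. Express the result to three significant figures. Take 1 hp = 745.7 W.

0.322

Converting, Q̇_C = 0.5270 hp = 393.0 W, so COP_actual = Q̇_C/Ẇ = 393.0/223.0 = 1.762.
In absolute terms T_C = 252.04 K and T_H = 298.05 K, so ΔT = 46.01 K.
COP_Carnot = T_C/ΔT = 252.04/46.01 = 5.478.
η_II = COP_actual/COP_Carnot = 1.762/5.478 = 0.3217.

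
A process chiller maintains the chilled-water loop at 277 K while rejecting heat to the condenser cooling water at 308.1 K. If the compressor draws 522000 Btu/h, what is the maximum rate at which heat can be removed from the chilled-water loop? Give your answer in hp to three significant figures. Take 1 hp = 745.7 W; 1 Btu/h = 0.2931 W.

The reservoir spacing is ΔT = 308.1 − 277 = 31.10 K.
COP_Carnot = T_C/ΔT = 277.00/31.10 = 8.907.
Q̇_max = COP_Carnot × Ẇ = 8.907 × 522000 Btu/h = 4649000 Btu/h = 1827 hp.

1830 hp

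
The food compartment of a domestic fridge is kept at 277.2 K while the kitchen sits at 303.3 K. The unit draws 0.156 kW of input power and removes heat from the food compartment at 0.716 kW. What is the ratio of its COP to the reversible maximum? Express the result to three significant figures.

COP_actual = Q̇_C/Ẇ = 0.7160/0.1560 = 4.590.
The reservoir spacing is ΔT = 303.3 − 277.2 = 26.10 K.
COP_Carnot = T_C/ΔT = 277.20/26.10 = 10.62.
η_II = COP_actual/COP_Carnot = 4.590/10.62 = 0.4322.

0.432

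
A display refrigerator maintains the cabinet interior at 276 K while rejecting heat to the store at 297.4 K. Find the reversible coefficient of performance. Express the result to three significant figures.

The reservoir spacing is ΔT = 297.4 − 276 = 21.40 K.
For a reversible cycle, COP_Carnot = T_C/ΔT = 276.00/21.40 = 12.90.

12.9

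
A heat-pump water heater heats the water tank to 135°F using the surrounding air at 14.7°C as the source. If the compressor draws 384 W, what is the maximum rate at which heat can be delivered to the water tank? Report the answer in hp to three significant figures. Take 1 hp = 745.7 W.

4.00 hp

In absolute terms T_C = 287.85 K and T_H = 330.37 K, so ΔT = 42.52 K.
COP_Carnot = T_H/ΔT = 330.37/42.52 = 7.769.
Q̇_max = COP_Carnot × Ẇ = 7.769 × 384.0 W = 2983 W = 4.001 hp.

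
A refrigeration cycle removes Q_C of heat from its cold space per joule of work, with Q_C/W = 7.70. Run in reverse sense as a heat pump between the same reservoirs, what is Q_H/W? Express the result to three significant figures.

The first law on one cycle gives Q_H = Q_C + W, so Q_H/W = Q_C/W + 1.
COP_HP = COP_R + 1 = 7.70 + 1 = 8.70.

8.70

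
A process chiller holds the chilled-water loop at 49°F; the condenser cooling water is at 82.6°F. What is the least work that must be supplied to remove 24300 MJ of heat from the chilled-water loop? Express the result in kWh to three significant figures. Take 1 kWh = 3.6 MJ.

In absolute terms T_C = 282.59 K and T_H = 301.26 K, so ΔT = 18.67 K.
The reversible limit is COP_R = T_C/ΔT = 15.14, so W_min = Q_C/COP = Q_C·ΔT/T_C.
W_min = 24300 × 18.67/282.59 = 1605 MJ = 445.9 kWh.

446 kWh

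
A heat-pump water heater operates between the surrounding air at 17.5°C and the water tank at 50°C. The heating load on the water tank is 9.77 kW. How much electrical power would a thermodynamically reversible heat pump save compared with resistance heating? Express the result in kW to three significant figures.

8.79 kW

In absolute terms T_C = 290.65 K and T_H = 323.15 K, so ΔT = 32.50 K.
COP_Carnot = T_H/ΔT = 323.15/32.50 = 9.943.
Resistance heating needs Ẇ_res = Q̇_H = 9.770 kW; the reversible heat pump needs only Ẇ_hp = Q̇_H/COP = 0.9826 kW.
Saving = 9.770 − 0.9826 = 8.787 kW.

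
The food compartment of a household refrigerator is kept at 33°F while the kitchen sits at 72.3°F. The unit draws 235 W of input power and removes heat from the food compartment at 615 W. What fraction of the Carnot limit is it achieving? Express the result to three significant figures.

COP_actual = Q̇_C/Ẇ = 615.0/235.0 = 2.617.
In absolute terms T_C = 273.71 K and T_H = 295.54 K, so ΔT = 21.83 K.
COP_Carnot = T_C/ΔT = 273.71/21.83 = 12.54.
η_II = COP_actual/COP_Carnot = 2.617/12.54 = 0.2088.

0.209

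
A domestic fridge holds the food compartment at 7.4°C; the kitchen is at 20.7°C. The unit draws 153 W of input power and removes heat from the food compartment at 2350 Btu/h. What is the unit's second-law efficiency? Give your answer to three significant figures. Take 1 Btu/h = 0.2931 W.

0.213

Converting, Q̇_C = 2350 Btu/h = 688.8 W, so COP_actual = Q̇_C/Ẇ = 688.8/153.0 = 4.502.
In absolute terms T_C = 280.55 K and T_H = 293.85 K, so ΔT = 13.30 K.
COP_Carnot = T_C/ΔT = 280.55/13.30 = 21.09.
η_II = COP_actual/COP_Carnot = 4.502/21.09 = 0.2134.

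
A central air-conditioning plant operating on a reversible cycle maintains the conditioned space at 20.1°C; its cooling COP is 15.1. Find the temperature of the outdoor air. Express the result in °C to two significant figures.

COP_R = T_C/(T_H − T_C) gives T_H − T_C = T_C/COP.
With T_C = 293.25 K, T_H = 293.25 × (1 + 1/15.1) = 312.67 K.
Converting, 312.67 K = 39.52°C.

40 °C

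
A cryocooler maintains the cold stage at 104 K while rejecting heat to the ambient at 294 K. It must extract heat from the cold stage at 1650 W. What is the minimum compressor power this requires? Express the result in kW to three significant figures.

3.01 kW

The reservoir spacing is ΔT = 294 − 104 = 190.0 K.
COP_Carnot = T_C/ΔT = 104.00/190.0 = 0.5474.
Ẇ_min = Q̇/COP_Carnot = 1650/0.5474 = 3014 W = 3.014 kW.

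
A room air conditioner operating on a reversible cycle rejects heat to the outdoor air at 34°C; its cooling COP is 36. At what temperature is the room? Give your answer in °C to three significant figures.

For a Carnot refrigerator COP_R = T_C/(T_H − T_C), so T_C = COP·T_H/(1 + COP).
With T_H = 307.15 K, T_C = 36 × 307.15/37.00 = 298.85 K.
Converting, 298.85 K = 25.70°C.

25.7 °C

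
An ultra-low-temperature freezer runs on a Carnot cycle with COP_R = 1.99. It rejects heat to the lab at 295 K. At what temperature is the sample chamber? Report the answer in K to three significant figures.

For a Carnot refrigerator COP_R = T_C/(T_H − T_C), so T_C = COP·T_H/(1 + COP).
With T_H = 295.00 K, T_C = 1.99 × 295.00/2.990 = 196.34 K.

196 K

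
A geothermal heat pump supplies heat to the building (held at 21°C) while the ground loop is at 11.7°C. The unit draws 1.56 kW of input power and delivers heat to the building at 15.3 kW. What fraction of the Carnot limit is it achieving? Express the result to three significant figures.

COP_actual = Q̇_H/Ẇ = 15.30/1.560 = 9.808.
In absolute terms T_C = 284.85 K and T_H = 294.15 K, so ΔT = 9.300 K.
COP_Carnot = T_H/ΔT = 294.15/9.300 = 31.63.
η_II = COP_actual/COP_Carnot = 9.808/31.63 = 0.3101.

0.310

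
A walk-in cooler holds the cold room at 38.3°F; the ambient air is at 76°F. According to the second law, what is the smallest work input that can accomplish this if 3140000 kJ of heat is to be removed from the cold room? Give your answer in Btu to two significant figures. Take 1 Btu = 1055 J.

In absolute terms T_C = 276.65 K and T_H = 297.59 K, so ΔT = 20.94 K.
The reversible limit is COP_R = T_C/ΔT = 13.21, so W_min = Q_C/COP = Q_C·ΔT/T_C.
W_min = 3140000 × 20.94/276.65 = 237700 kJ = 225300 Btu.

230000 Btu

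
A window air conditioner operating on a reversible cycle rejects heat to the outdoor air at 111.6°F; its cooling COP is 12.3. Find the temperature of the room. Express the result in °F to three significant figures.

68.6 °F

For a Carnot refrigerator COP_R = T_C/(T_H − T_C), so T_C = COP·T_H/(1 + COP).
With T_H = 317.37 K, T_C = 12.3 × 317.37/13.30 = 293.51 K.
Converting, 293.51 K = 68.65°F.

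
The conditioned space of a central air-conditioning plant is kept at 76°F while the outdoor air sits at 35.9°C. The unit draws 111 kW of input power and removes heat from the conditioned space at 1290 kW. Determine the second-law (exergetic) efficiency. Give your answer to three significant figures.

COP_actual = Q̇_C/Ẇ = 1290/111.0 = 11.62.
In absolute terms T_C = 297.59 K and T_H = 309.05 K, so ΔT = 11.46 K.
COP_Carnot = T_C/ΔT = 297.59/11.46 = 25.98.
η_II = COP_actual/COP_Carnot = 11.62/25.98 = 0.4474.

0.447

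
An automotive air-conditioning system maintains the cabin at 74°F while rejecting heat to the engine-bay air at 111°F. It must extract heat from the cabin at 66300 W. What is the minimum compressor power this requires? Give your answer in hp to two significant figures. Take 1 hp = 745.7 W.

6.2 hp

In absolute terms T_C = 296.48 K and T_H = 317.04 K, so ΔT = 20.56 K.
COP_Carnot = T_C/ΔT = 296.48/20.56 = 14.42.
Ẇ_min = Q̇/COP_Carnot = 66300/14.42 = 4597 W = 6.164 hp.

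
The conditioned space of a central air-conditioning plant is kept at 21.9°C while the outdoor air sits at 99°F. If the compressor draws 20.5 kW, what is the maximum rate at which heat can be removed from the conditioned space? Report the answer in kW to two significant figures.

In absolute terms T_C = 295.05 K and T_H = 310.37 K, so ΔT = 15.32 K.
COP_Carnot = T_C/ΔT = 295.05/15.32 = 19.26.
Q̇_max = COP_Carnot × Ẇ = 19.26 × 20.50 kW = 394.8 kW.

390 kW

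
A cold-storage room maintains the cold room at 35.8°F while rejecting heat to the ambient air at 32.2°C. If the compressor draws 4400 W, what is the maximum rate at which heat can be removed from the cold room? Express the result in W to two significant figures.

In absolute terms T_C = 275.26 K and T_H = 305.35 K, so ΔT = 30.09 K.
COP_Carnot = T_C/ΔT = 275.26/30.09 = 9.148.
Q̇_max = COP_Carnot × Ẇ = 9.148 × 4400 W = 40250 W.

40000 W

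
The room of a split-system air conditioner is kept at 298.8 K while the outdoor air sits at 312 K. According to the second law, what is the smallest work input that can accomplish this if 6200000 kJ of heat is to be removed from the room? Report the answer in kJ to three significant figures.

The reservoir spacing is ΔT = 312 − 298.8 = 13.20 K.
The reversible limit is COP_R = T_C/ΔT = 22.64, so W_min = Q_C/COP = Q_C·ΔT/T_C.
W_min = 6200000 × 13.20/298.80 = 273900 kJ.

274000 kJ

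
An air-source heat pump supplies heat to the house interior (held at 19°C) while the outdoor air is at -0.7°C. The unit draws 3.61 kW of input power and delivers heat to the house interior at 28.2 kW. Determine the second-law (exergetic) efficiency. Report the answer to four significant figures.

0.5267

COP_actual = Q̇_H/Ẇ = 28.20/3.610 = 7.812.
In absolute terms T_C = 272.45 K and T_H = 292.15 K, so ΔT = 19.70 K.
COP_Carnot = T_H/ΔT = 292.15/19.70 = 14.83.
η_II = COP_actual/COP_Carnot = 7.812/14.83 = 0.5267.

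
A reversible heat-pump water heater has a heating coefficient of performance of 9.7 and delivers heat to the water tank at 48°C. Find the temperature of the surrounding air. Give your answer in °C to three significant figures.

COP_HP = T_H/(T_H − T_C) gives T_H − T_C = T_H/COP.
With T_H = 321.15 K, T_C = 321.15 × (1 − 1/9.7) = 288.04 K.
Converting, 288.04 K = 14.89°C.

14.9 °C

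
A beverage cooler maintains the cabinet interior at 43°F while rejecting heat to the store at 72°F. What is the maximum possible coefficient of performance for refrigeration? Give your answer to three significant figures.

17.3

In absolute terms T_C = 279.26 K and T_H = 295.37 K, so ΔT = 16.11 K.
For a reversible cycle, COP_Carnot = T_C/ΔT = 279.26/16.11 = 17.33.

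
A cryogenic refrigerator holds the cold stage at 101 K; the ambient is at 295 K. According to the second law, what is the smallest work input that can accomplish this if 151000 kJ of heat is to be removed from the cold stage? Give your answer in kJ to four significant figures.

The reservoir spacing is ΔT = 295 − 101 = 194.0 K.
The reversible limit is COP_R = T_C/ΔT = 0.5206, so W_min = Q_C/COP = Q_C·ΔT/T_C.
W_min = 151000 × 194.0/101.00 = 290000 kJ.

290000 kJ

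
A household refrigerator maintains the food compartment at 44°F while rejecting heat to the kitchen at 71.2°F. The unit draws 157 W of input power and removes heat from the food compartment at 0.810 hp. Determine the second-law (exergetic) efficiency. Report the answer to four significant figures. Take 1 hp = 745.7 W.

0.2078

Converting, Q̇_C = 0.8100 hp = 604.0 W, so COP_actual = Q̇_C/Ẇ = 604.0/157.0 = 3.847.
In absolute terms T_C = 279.82 K and T_H = 294.93 K, so ΔT = 15.11 K.
COP_Carnot = T_C/ΔT = 279.82/15.11 = 18.52.
η_II = COP_actual/COP_Carnot = 3.847/18.52 = 0.2078.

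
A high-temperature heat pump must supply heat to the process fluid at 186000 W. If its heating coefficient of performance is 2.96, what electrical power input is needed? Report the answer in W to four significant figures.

Ẇ = Q̇_H/COP_HP = 186000/2.96 = 62840 W.

62840 W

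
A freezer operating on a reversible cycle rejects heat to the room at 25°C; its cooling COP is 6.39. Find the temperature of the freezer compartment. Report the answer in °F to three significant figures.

4.38 °F

For a Carnot refrigerator COP_R = T_C/(T_H − T_C), so T_C = COP·T_H/(1 + COP).
With T_H = 298.15 K, T_C = 6.39 × 298.15/7.390 = 257.80 K.
Converting, 257.80 K = 4.38°F.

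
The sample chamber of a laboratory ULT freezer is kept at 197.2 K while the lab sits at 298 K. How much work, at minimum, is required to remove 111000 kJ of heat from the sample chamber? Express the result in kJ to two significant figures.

57000 kJ

The reservoir spacing is ΔT = 298 − 197.2 = 100.8 K.
The reversible limit is COP_R = T_C/ΔT = 1.956, so W_min = Q_C/COP = Q_C·ΔT/T_C.
W_min = 111000 × 100.8/197.20 = 56740 kJ.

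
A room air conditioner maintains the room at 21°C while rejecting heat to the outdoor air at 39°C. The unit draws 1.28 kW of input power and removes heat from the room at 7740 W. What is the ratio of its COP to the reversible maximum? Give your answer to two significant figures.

Converting, Q̇_C = 7740 W = 7.740 kW, so COP_actual = Q̇_C/Ẇ = 7.740/1.280 = 6.047.
In absolute terms T_C = 294.15 K and T_H = 312.15 K, so ΔT = 18.00 K.
COP_Carnot = T_C/ΔT = 294.15/18.00 = 16.34.
η_II = COP_actual/COP_Carnot = 6.047/16.34 = 0.3700.

0.37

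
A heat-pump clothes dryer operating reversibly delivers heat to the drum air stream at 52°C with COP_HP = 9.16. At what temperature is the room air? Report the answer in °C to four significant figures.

COP_HP = T_H/(T_H − T_C) gives T_H − T_C = T_H/COP.
With T_H = 325.15 K, T_C = 325.15 × (1 − 1/9.16) = 289.65 K.
Converting, 289.65 K = 16.50°C.

16.50 °C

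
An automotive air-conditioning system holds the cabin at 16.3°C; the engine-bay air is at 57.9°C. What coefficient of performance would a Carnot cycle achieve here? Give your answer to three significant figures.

6.96

In absolute terms T_C = 289.45 K and T_H = 331.05 K, so ΔT = 41.60 K.
For a reversible cycle, COP_Carnot = T_C/ΔT = 289.45/41.60 = 6.958.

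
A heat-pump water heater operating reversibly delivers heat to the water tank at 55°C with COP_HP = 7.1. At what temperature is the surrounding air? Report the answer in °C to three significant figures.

8.78 °C

COP_HP = T_H/(T_H − T_C) gives T_H − T_C = T_H/COP.
With T_H = 328.15 K, T_C = 328.15 × (1 − 1/7.1) = 281.93 K.
Converting, 281.93 K = 8.78°C.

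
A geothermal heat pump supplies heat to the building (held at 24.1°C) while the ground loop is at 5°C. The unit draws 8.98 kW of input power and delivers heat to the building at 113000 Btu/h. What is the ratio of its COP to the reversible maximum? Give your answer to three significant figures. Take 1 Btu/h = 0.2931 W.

Converting, Q̇_H = 113000 Btu/h = 33.12 kW, so COP_actual = Q̇_H/Ẇ = 33.12/8.980 = 3.688.
In absolute terms T_C = 278.15 K and T_H = 297.25 K, so ΔT = 19.10 K.
COP_Carnot = T_H/ΔT = 297.25/19.10 = 15.56.
η_II = COP_actual/COP_Carnot = 3.688/15.56 = 0.2370.

0.237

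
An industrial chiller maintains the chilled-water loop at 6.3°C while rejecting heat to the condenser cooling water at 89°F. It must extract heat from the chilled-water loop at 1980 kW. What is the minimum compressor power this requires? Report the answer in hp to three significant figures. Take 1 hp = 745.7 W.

241 hp

In absolute terms T_C = 279.45 K and T_H = 304.82 K, so ΔT = 25.37 K.
COP_Carnot = T_C/ΔT = 279.45/25.37 = 11.02.
Ẇ_min = Q̇/COP_Carnot = 1980/11.02 = 179.7 kW = 241.0 hp.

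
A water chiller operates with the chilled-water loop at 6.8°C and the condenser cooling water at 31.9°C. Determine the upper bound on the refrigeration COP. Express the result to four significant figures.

11.15

In absolute terms T_C = 279.95 K and T_H = 305.05 K, so ΔT = 25.10 K.
For a reversible cycle, COP_Carnot = T_C/ΔT = 279.95/25.10 = 11.15.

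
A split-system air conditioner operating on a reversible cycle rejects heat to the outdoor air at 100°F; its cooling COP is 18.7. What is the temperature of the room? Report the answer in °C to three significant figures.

For a Carnot refrigerator COP_R = T_C/(T_H − T_C), so T_C = COP·T_H/(1 + COP).
With T_H = 310.93 K, T_C = 18.7 × 310.93/19.70 = 295.14 K.
Converting, 295.14 K = 21.99°C.

22.0 °C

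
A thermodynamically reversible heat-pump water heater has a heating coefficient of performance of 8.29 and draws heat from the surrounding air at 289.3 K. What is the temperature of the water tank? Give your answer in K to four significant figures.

COP_HP = T_H/(T_H − T_C) rearranges to T_H = COP·T_C/(COP − 1).
With T_C = 289.30 K, T_H = 8.29 × 289.30/7.290 = 328.98 K.

329.0 K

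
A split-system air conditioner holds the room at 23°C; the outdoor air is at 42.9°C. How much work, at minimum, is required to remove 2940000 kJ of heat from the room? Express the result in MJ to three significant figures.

In absolute terms T_C = 296.15 K and T_H = 316.05 K, so ΔT = 19.90 K.
The reversible limit is COP_R = T_C/ΔT = 14.88, so W_min = Q_C/COP = Q_C·ΔT/T_C.
W_min = 2940000 × 19.90/296.15 = 197600 kJ = 197.6 MJ.

198 MJ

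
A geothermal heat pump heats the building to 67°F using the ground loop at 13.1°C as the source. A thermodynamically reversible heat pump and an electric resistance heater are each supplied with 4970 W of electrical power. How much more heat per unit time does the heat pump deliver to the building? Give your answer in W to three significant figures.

In absolute terms T_C = 286.25 K and T_H = 292.59 K, so ΔT = 6.344 K.
COP_Carnot = T_H/ΔT = 292.59/6.344 = 46.12.
The heat pump delivers Q̇_H = COP × Ẇ = 229200 W; the resistance heater delivers Ẇ = 4970 W.
Extra = (COP − 1)·Ẇ = 224200 W.

224000 W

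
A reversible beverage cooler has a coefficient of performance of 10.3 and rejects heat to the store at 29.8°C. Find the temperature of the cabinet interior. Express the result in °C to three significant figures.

For a Carnot refrigerator COP_R = T_C/(T_H − T_C), so T_C = COP·T_H/(1 + COP).
With T_H = 302.95 K, T_C = 10.3 × 302.95/11.30 = 276.14 K.
Converting, 276.14 K = 2.99°C.

2.99 °C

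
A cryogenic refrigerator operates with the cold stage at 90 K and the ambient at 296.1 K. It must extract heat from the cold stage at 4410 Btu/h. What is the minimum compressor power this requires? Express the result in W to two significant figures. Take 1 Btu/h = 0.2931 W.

3000 W

The reservoir spacing is ΔT = 296.1 − 90 = 206.1 K.
COP_Carnot = T_C/ΔT = 90.00/206.1 = 0.4367.
Ẇ_min = Q̇/COP_Carnot = 4410/0.4367 = 10100 Btu/h = 2960 W.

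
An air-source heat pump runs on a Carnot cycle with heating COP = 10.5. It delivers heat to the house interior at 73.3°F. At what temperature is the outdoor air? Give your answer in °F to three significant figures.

COP_HP = T_H/(T_H − T_C) gives T_H − T_C = T_H/COP.
With T_H = 296.09 K, T_C = 296.09 × (1 − 1/10.5) = 267.89 K.
Converting, 267.89 K = 22.54°F.

22.5 °F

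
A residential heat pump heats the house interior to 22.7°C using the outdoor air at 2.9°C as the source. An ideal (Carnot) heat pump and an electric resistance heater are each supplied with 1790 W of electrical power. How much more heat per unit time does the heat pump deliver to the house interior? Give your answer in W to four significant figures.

In absolute terms T_C = 276.05 K and T_H = 295.85 K, so ΔT = 19.80 K.
COP_Carnot = T_H/ΔT = 295.85/19.80 = 14.94.
The heat pump delivers Q̇_H = COP × Ẇ = 26750 W; the resistance heater delivers Ẇ = 1790 W.
Extra = (COP − 1)·Ẇ = 24960 W.

24960 W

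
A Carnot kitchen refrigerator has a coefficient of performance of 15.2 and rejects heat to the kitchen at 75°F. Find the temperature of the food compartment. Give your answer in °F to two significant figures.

For a Carnot refrigerator COP_R = T_C/(T_H − T_C), so T_C = COP·T_H/(1 + COP).
With T_H = 297.04 K, T_C = 15.2 × 297.04/16.20 = 278.70 K.
Converting, 278.70 K = 42.00°F.

42 °F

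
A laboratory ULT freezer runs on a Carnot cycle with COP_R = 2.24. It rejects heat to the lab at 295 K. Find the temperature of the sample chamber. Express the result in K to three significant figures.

204 K

For a Carnot refrigerator COP_R = T_C/(T_H − T_C), so T_C = COP·T_H/(1 + COP).
With T_H = 295.00 K, T_C = 2.24 × 295.00/3.240 = 203.95 K.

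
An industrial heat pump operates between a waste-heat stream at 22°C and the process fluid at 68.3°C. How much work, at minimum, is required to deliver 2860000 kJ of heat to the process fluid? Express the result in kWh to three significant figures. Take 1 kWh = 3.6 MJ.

In absolute terms T_C = 295.15 K and T_H = 341.45 K, so ΔT = 46.30 K.
The reversible limit is COP_HP = T_H/ΔT = 7.375, so W_min = Q_H/COP = Q_H·ΔT/T_H.
W_min = 2860000 × 46.30/341.45 = 387800 kJ = 107.7 kWh.

108 kWh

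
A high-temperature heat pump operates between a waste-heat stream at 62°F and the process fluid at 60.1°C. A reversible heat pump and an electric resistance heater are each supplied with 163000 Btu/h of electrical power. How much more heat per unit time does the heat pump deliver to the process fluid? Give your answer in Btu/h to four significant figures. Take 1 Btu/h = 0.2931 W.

1088000 Btu/h

In absolute terms T_C = 289.82 K and T_H = 333.25 K, so ΔT = 43.43 K.
COP_Carnot = T_H/ΔT = 333.25/43.43 = 7.673.
The heat pump delivers Q̇_H = COP × Ẇ = 1251000 Btu/h; the resistance heater delivers Ẇ = 163000 Btu/h.
Extra = (COP − 1)·Ẇ = 1088000 Btu/h.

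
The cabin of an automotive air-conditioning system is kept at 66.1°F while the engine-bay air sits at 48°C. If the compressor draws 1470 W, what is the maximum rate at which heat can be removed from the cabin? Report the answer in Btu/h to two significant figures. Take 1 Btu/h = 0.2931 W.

50000 Btu/h

In absolute terms T_C = 292.09 K and T_H = 321.15 K, so ΔT = 29.06 K.
COP_Carnot = T_C/ΔT = 292.09/29.06 = 10.05.
Q̇_max = COP_Carnot × Ẇ = 10.05 × 1470 W = 14780 W = 50420 Btu/h.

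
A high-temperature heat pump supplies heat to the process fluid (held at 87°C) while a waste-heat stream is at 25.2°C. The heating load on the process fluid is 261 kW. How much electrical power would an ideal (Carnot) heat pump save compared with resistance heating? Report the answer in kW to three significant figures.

216 kW

In absolute terms T_C = 298.35 K and T_H = 360.15 K, so ΔT = 61.80 K.
COP_Carnot = T_H/ΔT = 360.15/61.80 = 5.828.
Resistance heating needs Ẇ_res = Q̇_H = 261.0 kW; the reversible heat pump needs only Ẇ_hp = Q̇_H/COP = 44.79 kW.
Saving = 261.0 − 44.79 = 216.2 kW.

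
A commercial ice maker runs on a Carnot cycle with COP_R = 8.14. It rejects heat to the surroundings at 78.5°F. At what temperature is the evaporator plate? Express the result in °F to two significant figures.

For a Carnot refrigerator COP_R = T_C/(T_H − T_C), so T_C = COP·T_H/(1 + COP).
With T_H = 298.98 K, T_C = 8.14 × 298.98/9.140 = 266.27 K.
Converting, 266.27 K = 19.62°F.

20 °F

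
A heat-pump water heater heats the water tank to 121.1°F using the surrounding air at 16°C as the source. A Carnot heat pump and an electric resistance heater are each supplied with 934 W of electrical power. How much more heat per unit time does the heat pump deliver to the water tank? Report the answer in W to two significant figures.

In absolute terms T_C = 289.15 K and T_H = 322.65 K, so ΔT = 33.50 K.
COP_Carnot = T_H/ΔT = 322.65/33.50 = 9.631.
The heat pump delivers Q̇_H = COP × Ẇ = 8996 W; the resistance heater delivers Ẇ = 934.0 W.
Extra = (COP − 1)·Ẇ = 8062 W.

8100 W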